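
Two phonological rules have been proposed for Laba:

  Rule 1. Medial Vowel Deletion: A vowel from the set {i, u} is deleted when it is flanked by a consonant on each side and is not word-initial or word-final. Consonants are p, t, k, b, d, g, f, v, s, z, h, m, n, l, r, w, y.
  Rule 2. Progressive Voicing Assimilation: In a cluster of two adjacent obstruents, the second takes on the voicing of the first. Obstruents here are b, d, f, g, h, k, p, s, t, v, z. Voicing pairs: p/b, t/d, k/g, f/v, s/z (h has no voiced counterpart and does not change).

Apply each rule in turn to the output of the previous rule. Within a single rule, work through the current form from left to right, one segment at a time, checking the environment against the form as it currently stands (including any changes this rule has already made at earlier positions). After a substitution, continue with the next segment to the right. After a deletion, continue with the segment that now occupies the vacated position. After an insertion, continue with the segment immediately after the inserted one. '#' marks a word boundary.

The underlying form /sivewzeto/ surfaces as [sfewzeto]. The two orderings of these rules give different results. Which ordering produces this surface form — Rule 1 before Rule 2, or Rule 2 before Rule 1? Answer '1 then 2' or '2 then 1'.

Order 1 then 2:
  1 Medial Vowel Deletion: [sivewzeto] → [svewzeto]
  2 Progressive Voicing Assimilation: [svewzeto] → [sfewzeto]
  result: [sfewzeto]
Order 2 then 1:
  2 Progressive Voicing Assimilation: no change — [sivewzeto]
  1 Medial Vowel Deletion: [sivewzeto] → [svewzeto]
  result: [svewzeto]

1 then 2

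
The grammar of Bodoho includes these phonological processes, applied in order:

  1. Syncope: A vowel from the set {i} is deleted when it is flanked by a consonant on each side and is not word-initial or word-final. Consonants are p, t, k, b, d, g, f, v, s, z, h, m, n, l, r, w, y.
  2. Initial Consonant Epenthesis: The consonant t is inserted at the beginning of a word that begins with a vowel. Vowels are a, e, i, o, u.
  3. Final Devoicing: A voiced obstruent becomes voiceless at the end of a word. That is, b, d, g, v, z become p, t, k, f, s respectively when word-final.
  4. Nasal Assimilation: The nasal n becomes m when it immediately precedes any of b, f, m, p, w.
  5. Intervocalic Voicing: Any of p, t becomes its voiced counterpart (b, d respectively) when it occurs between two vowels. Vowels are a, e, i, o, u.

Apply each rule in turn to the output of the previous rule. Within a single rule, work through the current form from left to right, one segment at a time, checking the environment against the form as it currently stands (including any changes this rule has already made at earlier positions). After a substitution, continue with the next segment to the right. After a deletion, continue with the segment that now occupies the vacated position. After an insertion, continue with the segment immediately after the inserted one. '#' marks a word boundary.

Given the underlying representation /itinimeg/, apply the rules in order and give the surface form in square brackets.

[titmmek]

1 Syncope: [itinimeg] → [itnmeg]
2 Initial Consonant Epenthesis: [itnmeg] → [titnmeg]
3 Final Devoicing: [titnmeg] → [titnmek]
4 Nasal Assimilation: [titnmek] → [titmmek]
5 Intervocalic Voicing: no change — [titmmek]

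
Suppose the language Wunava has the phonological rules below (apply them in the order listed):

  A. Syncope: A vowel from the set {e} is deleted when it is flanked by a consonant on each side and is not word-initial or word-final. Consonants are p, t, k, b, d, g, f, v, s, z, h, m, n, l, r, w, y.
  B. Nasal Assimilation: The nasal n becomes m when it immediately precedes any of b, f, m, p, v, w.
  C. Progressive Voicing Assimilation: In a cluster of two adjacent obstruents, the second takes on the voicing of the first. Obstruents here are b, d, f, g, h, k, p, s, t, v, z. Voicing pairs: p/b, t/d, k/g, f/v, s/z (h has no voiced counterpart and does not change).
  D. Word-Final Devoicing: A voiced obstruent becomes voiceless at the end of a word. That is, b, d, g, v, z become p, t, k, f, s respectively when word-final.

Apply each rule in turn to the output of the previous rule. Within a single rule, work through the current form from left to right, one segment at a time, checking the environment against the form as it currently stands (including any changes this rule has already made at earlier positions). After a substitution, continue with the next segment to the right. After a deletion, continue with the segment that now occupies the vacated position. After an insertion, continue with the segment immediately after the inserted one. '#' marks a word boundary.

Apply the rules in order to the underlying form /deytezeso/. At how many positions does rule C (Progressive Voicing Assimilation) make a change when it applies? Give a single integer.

A Syncope: [deytezeso] → [dytzso]
B Nasal Assimilation: no change — [dytzso]
C Progressive Voicing Assimilation: [dytzso] → [dytsso]
D Word-Final Devoicing: no change — [dytsso]
Rule C changed 1 position(s).

1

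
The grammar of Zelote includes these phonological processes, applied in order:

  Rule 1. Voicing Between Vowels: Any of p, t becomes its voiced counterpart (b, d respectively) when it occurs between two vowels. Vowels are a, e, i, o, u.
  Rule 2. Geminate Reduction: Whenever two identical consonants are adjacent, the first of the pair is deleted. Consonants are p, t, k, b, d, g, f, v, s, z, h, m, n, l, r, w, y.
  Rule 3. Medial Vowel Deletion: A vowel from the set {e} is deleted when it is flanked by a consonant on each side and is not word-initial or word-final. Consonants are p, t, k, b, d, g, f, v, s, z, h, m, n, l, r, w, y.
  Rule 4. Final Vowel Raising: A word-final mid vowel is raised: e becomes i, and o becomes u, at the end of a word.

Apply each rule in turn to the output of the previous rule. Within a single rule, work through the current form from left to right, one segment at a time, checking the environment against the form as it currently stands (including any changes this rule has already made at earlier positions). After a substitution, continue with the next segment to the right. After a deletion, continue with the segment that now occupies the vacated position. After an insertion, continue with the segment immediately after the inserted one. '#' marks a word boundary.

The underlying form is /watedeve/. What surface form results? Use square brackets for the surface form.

Rule 1 Voicing Between Vowels: [watedeve] → [wadedeve]
Rule 2 Geminate Reduction: no change — [wadedeve]
Rule 3 Medial Vowel Deletion: [wadedeve] → [waddve]
Rule 4 Final Vowel Raising: [waddve] → [waddvi]

[waddvi]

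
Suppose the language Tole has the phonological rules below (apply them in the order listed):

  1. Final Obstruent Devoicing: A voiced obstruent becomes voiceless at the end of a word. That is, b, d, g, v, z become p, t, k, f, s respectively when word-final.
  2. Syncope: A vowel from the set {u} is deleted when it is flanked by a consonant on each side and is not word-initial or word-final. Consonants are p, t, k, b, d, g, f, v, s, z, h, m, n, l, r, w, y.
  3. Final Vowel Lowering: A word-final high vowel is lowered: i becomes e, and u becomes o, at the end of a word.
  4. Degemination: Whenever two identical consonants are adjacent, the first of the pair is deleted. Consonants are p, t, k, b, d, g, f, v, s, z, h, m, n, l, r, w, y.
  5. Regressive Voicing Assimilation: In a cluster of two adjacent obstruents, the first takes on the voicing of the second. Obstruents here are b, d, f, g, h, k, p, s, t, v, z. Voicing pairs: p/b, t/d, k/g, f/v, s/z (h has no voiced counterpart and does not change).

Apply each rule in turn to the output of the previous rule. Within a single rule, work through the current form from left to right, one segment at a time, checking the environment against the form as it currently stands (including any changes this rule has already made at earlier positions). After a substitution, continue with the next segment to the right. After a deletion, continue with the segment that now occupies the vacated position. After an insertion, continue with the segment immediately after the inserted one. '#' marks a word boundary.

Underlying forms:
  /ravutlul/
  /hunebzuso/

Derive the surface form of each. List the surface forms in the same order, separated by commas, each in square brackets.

[raftl], [hnebsso]

/ravutlul/:
  1 Final Obstruent Devoicing: no change — [ravutlul]
  2 Syncope: [ravutlul] → [ravtll]
  3 Final Vowel Lowering: no change — [ravtll]
  4 Degemination: [ravtll] → [ravtl]
  5 Regressive Voicing Assimilation: [ravtl] → [raftl]
/hunebzuso/:
  1 Final Obstruent Devoicing: no change — [hunebzuso]
  2 Syncope: [hunebzuso] → [hnebzso]
  3 Final Vowel Lowering: no change — [hnebzso]
  4 Degemination: no change — [hnebzso]
  5 Regressive Voicing Assimilation: [hnebzso] → [hnebsso]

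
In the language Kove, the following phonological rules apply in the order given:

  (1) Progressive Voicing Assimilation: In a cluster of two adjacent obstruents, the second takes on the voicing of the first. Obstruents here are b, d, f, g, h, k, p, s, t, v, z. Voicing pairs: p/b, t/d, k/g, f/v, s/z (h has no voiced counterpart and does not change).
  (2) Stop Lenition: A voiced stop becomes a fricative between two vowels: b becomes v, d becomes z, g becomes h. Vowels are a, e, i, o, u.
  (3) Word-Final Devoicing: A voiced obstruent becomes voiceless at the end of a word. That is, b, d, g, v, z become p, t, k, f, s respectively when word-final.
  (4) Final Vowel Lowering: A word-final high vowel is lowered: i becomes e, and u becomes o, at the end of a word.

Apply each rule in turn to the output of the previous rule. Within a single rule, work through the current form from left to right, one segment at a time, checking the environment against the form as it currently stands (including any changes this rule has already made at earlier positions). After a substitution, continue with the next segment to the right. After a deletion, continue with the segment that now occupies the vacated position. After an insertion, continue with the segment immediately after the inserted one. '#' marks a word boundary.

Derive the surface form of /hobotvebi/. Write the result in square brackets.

(1) Progressive Voicing Assimilation: [hobotvebi] → [hobotfebi]
(2) Stop Lenition: [hobotfebi] → [hovotfevi]
(3) Word-Final Devoicing: no change — [hovotfevi]
(4) Final Vowel Lowering: [hovotfevi] → [hovotfeve]

[hovotfeve]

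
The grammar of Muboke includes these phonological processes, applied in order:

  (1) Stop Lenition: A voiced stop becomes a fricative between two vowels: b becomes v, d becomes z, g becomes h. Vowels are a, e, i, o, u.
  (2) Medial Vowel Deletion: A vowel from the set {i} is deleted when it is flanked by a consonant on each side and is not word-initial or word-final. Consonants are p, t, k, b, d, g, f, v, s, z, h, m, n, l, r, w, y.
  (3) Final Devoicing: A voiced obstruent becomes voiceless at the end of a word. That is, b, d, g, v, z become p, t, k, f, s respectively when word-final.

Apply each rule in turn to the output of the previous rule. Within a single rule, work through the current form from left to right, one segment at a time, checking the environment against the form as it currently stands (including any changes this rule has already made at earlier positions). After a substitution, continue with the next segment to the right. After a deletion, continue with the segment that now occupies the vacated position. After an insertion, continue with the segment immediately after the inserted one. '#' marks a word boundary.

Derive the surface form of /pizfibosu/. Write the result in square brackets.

(1) Stop Lenition: [pizfibosu] → [pizfivosu]
(2) Medial Vowel Deletion: [pizfivosu] → [pzfvosu]
(3) Final Devoicing: no change — [pzfvosu]

[pzfvosu]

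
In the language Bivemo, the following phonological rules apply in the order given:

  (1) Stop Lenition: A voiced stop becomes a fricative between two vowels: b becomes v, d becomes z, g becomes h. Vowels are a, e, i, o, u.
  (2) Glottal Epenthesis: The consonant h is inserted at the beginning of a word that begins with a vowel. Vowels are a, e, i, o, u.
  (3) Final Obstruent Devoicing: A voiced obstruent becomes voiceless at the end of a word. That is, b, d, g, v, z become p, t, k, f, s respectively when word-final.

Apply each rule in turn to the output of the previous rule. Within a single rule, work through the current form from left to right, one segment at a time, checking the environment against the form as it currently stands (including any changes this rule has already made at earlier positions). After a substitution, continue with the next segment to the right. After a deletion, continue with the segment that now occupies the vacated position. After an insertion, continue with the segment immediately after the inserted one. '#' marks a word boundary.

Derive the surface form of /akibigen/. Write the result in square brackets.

(1) Stop Lenition: [akibigen] → [akivihen]
(2) Glottal Epenthesis: [akivihen] → [hakivihen]
(3) Final Obstruent Devoicing: no change — [hakivihen]

[hakivihen]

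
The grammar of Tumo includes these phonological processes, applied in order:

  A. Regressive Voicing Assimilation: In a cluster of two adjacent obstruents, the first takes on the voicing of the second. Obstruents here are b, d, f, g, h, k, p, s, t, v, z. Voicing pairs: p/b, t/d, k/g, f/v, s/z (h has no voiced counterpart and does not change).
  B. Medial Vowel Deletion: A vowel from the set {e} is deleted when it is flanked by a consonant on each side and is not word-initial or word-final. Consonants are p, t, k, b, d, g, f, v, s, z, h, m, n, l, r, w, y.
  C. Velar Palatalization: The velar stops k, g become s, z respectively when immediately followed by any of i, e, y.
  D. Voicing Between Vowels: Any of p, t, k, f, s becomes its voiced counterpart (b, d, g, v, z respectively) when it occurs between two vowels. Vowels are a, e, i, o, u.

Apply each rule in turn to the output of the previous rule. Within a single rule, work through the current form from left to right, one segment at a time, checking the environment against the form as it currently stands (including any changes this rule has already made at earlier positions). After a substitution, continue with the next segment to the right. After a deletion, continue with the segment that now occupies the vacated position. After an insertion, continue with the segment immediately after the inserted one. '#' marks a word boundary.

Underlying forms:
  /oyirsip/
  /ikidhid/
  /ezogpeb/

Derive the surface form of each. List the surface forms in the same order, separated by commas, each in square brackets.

/oyirsip/:
  A Regressive Voicing Assimilation: no change — [oyirsip]
  B Medial Vowel Deletion: no change — [oyirsip]
  C Velar Palatalization: no change — [oyirsip]
  D Voicing Between Vowels: no change — [oyirsip]
/ikidhid/:
  A Regressive Voicing Assimilation: [ikidhid] → [ikithid]
  B Medial Vowel Deletion: no change — [ikithid]
  C Velar Palatalization: [ikithid] → [isithid]
  D Voicing Between Vowels: [isithid] → [izithid]
/ezogpeb/:
  A Regressive Voicing Assimilation: [ezogpeb] → [ezokpeb]
  B Medial Vowel Deletion: [ezokpeb] → [ezokpb]
  C Velar Palatalization: no change — [ezokpb]
  D Voicing Between Vowels: no change — [ezokpb]

[oyirsip], [izithid], [ezokpb]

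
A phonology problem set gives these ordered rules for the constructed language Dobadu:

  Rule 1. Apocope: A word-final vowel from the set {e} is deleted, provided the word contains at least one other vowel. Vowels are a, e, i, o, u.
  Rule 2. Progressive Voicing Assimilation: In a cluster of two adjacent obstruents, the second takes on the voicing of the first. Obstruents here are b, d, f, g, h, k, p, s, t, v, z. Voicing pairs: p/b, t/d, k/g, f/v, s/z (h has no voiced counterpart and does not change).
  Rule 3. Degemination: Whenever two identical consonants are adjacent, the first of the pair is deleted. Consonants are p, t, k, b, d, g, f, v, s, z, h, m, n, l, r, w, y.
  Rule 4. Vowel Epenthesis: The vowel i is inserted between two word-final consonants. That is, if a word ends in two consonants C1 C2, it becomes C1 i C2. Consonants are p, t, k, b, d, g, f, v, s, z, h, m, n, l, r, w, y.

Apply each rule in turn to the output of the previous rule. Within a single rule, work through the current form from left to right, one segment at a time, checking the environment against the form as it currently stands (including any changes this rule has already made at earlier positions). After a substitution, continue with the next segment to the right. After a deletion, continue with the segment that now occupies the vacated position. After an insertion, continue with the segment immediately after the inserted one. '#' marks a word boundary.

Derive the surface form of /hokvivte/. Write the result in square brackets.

[hokfivid]

Rule 1 Apocope: [hokvivte] → [hokvivt]
Rule 2 Progressive Voicing Assimilation: [hokvivt] → [hokfivd]
Rule 3 Degemination: no change — [hokfivd]
Rule 4 Vowel Epenthesis: [hokfivd] → [hokfivid]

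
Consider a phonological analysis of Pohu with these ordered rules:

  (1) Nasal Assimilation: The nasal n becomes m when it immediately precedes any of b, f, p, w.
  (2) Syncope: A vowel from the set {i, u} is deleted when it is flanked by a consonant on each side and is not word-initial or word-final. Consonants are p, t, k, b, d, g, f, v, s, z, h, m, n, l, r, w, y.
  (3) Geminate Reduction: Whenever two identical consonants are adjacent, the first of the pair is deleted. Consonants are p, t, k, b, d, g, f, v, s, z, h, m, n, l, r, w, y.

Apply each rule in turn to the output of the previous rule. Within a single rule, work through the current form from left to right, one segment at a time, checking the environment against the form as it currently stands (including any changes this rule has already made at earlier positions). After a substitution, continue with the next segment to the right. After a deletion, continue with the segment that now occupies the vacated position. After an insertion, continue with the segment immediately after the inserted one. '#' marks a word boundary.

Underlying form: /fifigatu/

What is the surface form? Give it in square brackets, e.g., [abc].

[fgatu]

(1) Nasal Assimilation: no change — [fifigatu]
(2) Syncope: [fifigatu] → [ffgatu]
(3) Geminate Reduction: [ffgatu] → [fgatu]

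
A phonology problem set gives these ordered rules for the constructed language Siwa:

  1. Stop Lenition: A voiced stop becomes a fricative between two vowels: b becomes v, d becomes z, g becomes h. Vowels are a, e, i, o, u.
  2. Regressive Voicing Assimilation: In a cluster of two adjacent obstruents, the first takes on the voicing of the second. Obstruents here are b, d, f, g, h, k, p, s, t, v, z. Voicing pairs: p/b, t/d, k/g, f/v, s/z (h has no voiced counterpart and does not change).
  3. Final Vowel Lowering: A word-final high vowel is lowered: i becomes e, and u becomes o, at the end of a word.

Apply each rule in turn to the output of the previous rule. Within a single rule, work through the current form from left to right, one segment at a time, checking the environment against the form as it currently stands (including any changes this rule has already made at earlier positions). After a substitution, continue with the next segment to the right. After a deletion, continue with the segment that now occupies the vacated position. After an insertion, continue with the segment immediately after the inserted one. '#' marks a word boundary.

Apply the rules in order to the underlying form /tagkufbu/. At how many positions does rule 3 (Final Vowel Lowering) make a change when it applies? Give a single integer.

1

1 Stop Lenition: no change — [tagkufbu]
2 Regressive Voicing Assimilation: [tagkufbu] → [takkuvbu]
3 Final Vowel Lowering: [takkuvbu] → [takkuvbo]
Rule 3 changed 1 position(s).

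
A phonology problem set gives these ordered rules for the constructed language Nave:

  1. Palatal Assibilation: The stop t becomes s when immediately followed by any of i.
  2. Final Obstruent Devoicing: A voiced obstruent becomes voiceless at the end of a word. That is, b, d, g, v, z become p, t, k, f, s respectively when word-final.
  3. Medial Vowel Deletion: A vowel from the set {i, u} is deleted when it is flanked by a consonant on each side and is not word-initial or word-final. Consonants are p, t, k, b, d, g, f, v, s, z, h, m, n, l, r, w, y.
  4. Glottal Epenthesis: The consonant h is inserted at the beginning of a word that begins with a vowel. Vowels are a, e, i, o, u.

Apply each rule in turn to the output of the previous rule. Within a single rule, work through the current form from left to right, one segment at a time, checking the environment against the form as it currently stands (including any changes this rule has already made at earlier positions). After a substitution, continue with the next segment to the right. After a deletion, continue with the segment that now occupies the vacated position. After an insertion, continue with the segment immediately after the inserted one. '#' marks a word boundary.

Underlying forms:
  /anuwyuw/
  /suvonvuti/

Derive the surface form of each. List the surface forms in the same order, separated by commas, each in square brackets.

[hanwyw], [svonvsi]

/anuwyuw/:
  1 Palatal Assibilation: no change — [anuwyuw]
  2 Final Obstruent Devoicing: no change — [anuwyuw]
  3 Medial Vowel Deletion: [anuwyuw] → [anwyw]
  4 Glottal Epenthesis: [anwyw] → [hanwyw]
/suvonvuti/:
  1 Palatal Assibilation: [suvonvuti] → [suvonvusi]
  2 Final Obstruent Devoicing: no change — [suvonvusi]
  3 Medial Vowel Deletion: [suvonvusi] → [svonvsi]
  4 Glottal Epenthesis: no change — [svonvsi]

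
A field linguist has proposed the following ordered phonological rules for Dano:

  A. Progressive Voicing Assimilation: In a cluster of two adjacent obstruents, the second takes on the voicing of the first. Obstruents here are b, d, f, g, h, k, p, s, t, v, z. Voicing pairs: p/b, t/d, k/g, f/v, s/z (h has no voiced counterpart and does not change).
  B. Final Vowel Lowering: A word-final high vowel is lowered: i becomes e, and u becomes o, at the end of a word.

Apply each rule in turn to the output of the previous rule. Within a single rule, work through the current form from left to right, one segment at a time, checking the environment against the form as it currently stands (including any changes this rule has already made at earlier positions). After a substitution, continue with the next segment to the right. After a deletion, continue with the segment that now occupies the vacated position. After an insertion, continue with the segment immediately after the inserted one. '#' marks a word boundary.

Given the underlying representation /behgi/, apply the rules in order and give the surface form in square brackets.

[behke]

A Progressive Voicing Assimilation: [behgi] → [behki]
B Final Vowel Lowering: [behki] → [behke]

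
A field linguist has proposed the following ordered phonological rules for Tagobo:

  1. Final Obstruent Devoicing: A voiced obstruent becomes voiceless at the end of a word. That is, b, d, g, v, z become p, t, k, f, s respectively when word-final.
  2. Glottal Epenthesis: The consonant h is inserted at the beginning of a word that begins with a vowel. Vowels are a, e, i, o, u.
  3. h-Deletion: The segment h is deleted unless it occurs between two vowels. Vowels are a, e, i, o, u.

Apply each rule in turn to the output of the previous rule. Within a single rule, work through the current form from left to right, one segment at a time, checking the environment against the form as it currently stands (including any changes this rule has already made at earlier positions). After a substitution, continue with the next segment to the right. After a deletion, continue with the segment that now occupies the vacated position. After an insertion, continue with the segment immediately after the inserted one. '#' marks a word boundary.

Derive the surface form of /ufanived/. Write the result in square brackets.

[ufanivet]

1 Final Obstruent Devoicing: [ufanived] → [ufanivet]
2 Glottal Epenthesis: [ufanivet] → [hufanivet]
3 h-Deletion: [hufanivet] → [ufanivet]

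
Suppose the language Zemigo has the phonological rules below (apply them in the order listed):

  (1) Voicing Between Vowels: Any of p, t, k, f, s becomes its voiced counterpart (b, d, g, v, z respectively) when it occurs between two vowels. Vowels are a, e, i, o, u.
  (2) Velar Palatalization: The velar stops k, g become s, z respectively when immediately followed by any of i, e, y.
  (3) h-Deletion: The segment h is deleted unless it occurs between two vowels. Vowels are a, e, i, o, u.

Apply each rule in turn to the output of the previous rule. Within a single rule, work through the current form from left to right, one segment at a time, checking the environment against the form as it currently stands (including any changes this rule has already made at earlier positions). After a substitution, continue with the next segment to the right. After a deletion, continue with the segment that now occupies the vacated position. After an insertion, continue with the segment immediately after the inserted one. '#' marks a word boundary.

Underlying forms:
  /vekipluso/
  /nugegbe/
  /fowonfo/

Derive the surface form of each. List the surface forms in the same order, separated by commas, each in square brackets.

[vezipluzo], [nuzegbe], [fowonfo]

/vekipluso/:
  (1) Voicing Between Vowels: [vekipluso] → [vegipluzo]
  (2) Velar Palatalization: [vegipluzo] → [vezipluzo]
  (3) h-Deletion: no change — [vezipluzo]
/nugegbe/:
  (1) Voicing Between Vowels: no change — [nugegbe]
  (2) Velar Palatalization: [nugegbe] → [nuzegbe]
  (3) h-Deletion: no change — [nuzegbe]
/fowonfo/:
  (1) Voicing Between Vowels: no change — [fowonfo]
  (2) Velar Palatalization: no change — [fowonfo]
  (3) h-Deletion: no change — [fowonfo]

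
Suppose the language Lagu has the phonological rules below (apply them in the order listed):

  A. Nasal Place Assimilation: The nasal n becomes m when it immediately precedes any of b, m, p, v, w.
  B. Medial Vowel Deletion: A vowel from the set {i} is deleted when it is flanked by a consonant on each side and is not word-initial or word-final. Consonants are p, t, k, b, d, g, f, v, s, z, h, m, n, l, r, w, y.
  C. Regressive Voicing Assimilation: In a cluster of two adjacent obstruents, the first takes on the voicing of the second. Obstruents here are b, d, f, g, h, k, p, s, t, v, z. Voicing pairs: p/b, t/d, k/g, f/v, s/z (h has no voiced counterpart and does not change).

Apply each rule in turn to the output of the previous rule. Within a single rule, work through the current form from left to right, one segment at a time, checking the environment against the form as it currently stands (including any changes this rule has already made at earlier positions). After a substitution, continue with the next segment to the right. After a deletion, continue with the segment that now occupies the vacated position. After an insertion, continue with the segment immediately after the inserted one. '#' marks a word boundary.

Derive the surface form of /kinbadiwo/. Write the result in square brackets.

A Nasal Place Assimilation: [kinbadiwo] → [kimbadiwo]
B Medial Vowel Deletion: [kimbadiwo] → [kmbadwo]
C Regressive Voicing Assimilation: no change — [kmbadwo]

[kmbadwo]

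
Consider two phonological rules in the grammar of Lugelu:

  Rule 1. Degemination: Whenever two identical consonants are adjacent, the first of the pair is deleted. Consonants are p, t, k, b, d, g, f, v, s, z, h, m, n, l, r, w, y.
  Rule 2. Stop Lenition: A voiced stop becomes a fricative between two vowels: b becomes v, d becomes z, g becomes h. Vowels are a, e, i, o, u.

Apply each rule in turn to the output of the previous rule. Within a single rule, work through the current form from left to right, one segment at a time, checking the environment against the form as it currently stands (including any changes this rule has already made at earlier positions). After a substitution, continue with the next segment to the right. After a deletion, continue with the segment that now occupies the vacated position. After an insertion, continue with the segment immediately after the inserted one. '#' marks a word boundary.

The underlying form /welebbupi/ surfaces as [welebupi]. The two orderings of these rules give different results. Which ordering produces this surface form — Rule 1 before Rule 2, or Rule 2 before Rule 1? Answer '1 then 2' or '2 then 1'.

Order 1 then 2:
  1 Degemination: [welebbupi] → [welebupi]
  2 Stop Lenition: [welebupi] → [welevupi]
  result: [welevupi]
Order 2 then 1:
  2 Stop Lenition: no change — [welebbupi]
  1 Degemination: [welebbupi] → [welebupi]
  result: [welebupi]

2 then 1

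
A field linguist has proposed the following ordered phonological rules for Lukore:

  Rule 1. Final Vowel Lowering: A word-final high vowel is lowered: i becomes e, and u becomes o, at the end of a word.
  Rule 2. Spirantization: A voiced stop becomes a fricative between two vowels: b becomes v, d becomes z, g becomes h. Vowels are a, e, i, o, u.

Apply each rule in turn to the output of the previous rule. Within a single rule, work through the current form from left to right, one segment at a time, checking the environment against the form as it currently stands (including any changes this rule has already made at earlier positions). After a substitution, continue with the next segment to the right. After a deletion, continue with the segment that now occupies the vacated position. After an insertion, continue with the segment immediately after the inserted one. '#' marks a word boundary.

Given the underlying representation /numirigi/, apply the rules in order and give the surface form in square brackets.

Rule 1 Final Vowel Lowering: [numirigi] → [numirige]
Rule 2 Spirantization: [numirige] → [numirihe]

[numirihe]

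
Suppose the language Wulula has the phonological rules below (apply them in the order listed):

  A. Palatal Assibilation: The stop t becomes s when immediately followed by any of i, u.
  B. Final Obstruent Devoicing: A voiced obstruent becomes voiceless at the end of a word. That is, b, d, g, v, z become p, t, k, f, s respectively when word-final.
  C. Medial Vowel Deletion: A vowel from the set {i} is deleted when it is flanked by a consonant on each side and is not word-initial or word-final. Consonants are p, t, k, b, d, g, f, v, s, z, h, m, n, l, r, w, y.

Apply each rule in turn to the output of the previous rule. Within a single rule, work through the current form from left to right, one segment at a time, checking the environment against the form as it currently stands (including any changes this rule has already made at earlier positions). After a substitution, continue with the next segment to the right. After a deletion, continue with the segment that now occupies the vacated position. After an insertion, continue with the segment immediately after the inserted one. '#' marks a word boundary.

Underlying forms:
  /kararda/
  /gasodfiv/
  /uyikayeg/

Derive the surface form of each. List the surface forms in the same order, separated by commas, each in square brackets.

[kararda], [gasodff], [uykayek]

/kararda/:
  A Palatal Assibilation: no change — [kararda]
  B Final Obstruent Devoicing: no change — [kararda]
  C Medial Vowel Deletion: no change — [kararda]
/gasodfiv/:
  A Palatal Assibilation: no change — [gasodfiv]
  B Final Obstruent Devoicing: [gasodfiv] → [gasodfif]
  C Medial Vowel Deletion: [gasodfif] → [gasodff]
/uyikayeg/:
  A Palatal Assibilation: no change — [uyikayeg]
  B Final Obstruent Devoicing: [uyikayeg] → [uyikayek]
  C Medial Vowel Deletion: [uyikayek] → [uykayek]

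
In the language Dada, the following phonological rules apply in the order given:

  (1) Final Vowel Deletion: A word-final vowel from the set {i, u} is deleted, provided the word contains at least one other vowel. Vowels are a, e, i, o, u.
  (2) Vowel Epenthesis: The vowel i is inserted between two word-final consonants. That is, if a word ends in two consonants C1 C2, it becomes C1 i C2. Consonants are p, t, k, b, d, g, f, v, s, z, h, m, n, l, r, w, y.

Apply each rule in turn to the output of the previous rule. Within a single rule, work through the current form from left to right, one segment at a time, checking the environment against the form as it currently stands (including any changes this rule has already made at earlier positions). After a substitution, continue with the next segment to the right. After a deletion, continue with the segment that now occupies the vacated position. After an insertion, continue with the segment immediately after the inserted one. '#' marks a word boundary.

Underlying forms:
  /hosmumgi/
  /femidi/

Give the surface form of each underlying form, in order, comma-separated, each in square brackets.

/hosmumgi/:
  (1) Final Vowel Deletion: [hosmumgi] → [hosmumg]
  (2) Vowel Epenthesis: [hosmumg] → [hosmumig]
/femidi/:
  (1) Final Vowel Deletion: [femidi] → [femid]
  (2) Vowel Epenthesis: no change — [femid]

[hosmumig], [femid]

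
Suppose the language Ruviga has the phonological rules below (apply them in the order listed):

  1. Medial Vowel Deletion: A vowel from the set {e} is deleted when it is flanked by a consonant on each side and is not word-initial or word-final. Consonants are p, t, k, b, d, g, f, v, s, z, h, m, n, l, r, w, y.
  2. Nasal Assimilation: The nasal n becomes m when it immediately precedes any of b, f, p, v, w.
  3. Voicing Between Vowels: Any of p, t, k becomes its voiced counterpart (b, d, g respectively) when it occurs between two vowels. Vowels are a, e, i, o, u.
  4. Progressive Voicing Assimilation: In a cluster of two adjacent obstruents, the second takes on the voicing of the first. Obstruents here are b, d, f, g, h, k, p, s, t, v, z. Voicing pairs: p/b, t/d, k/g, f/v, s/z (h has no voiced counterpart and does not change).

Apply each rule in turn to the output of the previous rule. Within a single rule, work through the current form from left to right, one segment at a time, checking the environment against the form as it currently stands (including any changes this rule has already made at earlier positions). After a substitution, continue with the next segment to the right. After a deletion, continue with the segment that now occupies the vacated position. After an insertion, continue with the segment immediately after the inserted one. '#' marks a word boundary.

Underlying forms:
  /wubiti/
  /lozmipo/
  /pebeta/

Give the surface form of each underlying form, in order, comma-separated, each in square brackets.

[wubidi], [lozmibo], [ppta]

/wubiti/:
  1 Medial Vowel Deletion: no change — [wubiti]
  2 Nasal Assimilation: no change — [wubiti]
  3 Voicing Between Vowels: [wubiti] → [wubidi]
  4 Progressive Voicing Assimilation: no change — [wubidi]
/lozmipo/:
  1 Medial Vowel Deletion: no change — [lozmipo]
  2 Nasal Assimilation: no change — [lozmipo]
  3 Voicing Between Vowels: [lozmipo] → [lozmibo]
  4 Progressive Voicing Assimilation: no change — [lozmibo]
/pebeta/:
  1 Medial Vowel Deletion: [pebeta] → [pbta]
  2 Nasal Assimilation: no change — [pbta]
  3 Voicing Between Vowels: no change — [pbta]
  4 Progressive Voicing Assimilation: [pbta] → [ppta]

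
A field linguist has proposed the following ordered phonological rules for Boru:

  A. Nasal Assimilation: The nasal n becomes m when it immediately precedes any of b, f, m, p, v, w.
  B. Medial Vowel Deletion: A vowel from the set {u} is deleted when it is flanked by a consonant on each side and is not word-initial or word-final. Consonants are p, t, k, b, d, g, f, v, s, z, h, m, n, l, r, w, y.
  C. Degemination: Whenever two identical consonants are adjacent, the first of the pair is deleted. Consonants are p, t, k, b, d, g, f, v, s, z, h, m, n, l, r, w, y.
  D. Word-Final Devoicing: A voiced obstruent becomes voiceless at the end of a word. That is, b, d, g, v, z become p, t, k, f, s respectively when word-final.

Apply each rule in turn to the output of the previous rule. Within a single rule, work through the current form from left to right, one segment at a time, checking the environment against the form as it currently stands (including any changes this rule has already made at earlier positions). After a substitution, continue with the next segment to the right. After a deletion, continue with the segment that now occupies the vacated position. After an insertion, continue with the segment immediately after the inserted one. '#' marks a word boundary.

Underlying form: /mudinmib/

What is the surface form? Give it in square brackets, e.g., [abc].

[mdimip]

A Nasal Assimilation: [mudinmib] → [mudimmib]
B Medial Vowel Deletion: [mudimmib] → [mdimmib]
C Degemination: [mdimmib] → [mdimib]
D Word-Final Devoicing: [mdimib] → [mdimip]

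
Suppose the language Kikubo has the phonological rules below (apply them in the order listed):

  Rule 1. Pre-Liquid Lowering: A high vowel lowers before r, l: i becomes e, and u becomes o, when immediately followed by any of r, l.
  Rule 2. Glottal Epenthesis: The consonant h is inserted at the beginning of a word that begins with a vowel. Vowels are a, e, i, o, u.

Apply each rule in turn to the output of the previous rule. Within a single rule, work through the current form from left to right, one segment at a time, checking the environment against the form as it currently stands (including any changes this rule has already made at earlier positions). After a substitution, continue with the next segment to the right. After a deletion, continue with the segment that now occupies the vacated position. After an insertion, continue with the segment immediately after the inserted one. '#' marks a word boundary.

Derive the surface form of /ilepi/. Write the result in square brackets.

[helepi]

Rule 1 Pre-Liquid Lowering: [ilepi] → [elepi]
Rule 2 Glottal Epenthesis: [elepi] → [helepi]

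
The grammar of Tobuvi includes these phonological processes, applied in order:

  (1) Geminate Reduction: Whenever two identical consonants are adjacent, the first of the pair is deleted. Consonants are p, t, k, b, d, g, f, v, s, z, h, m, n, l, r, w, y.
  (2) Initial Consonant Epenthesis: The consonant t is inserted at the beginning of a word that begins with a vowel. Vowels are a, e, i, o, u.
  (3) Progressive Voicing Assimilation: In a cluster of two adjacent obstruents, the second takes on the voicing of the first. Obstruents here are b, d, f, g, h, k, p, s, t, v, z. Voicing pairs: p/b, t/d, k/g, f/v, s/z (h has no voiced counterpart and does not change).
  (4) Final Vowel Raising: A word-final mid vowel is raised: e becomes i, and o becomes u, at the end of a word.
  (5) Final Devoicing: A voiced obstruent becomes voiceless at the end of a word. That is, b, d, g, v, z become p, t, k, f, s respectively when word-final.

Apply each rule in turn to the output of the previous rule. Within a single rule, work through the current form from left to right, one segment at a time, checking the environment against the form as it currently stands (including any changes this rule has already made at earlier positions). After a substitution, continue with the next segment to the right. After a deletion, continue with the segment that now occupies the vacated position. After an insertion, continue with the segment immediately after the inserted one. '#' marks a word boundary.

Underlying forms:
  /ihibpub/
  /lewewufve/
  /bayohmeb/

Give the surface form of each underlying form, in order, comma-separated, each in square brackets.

[tihibbup], [lewewuffi], [bayohmep]

/ihibpub/:
  (1) Geminate Reduction: no change — [ihibpub]
  (2) Initial Consonant Epenthesis: [ihibpub] → [tihibpub]
  (3) Progressive Voicing Assimilation: [tihibpub] → [tihibbub]
  (4) Final Vowel Raising: no change — [tihibbub]
  (5) Final Devoicing: [tihibbub] → [tihibbup]
/lewewufve/:
  (1) Geminate Reduction: no change — [lewewufve]
  (2) Initial Consonant Epenthesis: no change — [lewewufve]
  (3) Progressive Voicing Assimilation: [lewewufve] → [lewewuffe]
  (4) Final Vowel Raising: [lewewuffe] → [lewewuffi]
  (5) Final Devoicing: no change — [lewewuffi]
/bayohmeb/:
  (1) Geminate Reduction: no change — [bayohmeb]
  (2) Initial Consonant Epenthesis: no change — [bayohmeb]
  (3) Progressive Voicing Assimilation: no change — [bayohmeb]
  (4) Final Vowel Raising: no change — [bayohmeb]
  (5) Final Devoicing: [bayohmeb] → [bayohmep]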